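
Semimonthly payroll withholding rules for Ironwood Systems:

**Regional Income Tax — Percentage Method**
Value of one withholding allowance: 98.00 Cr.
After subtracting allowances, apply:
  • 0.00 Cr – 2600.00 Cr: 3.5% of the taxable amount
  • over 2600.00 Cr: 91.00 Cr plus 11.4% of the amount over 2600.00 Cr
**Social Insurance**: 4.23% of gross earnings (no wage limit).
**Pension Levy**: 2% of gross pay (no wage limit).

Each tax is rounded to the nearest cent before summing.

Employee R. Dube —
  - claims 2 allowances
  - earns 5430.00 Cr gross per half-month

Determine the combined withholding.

729.57 Cr

Regional Income Tax: taxable = 5430.00 Cr − 2×98.00 Cr = 5234.00 Cr
  91.00 Cr + 11.4% × (5234.00 Cr − 2600.00 Cr) = 91.00 Cr + 11.4% × 2634.00 Cr = 391.28 Cr
Social Insurance: 4.23% × 5430.00 Cr = 229.69 Cr
Pension Levy: 2% × 5430.00 Cr = 108.60 Cr
Total: 391.28 Cr + 229.69 Cr + 108.60 Cr = 729.57 Cr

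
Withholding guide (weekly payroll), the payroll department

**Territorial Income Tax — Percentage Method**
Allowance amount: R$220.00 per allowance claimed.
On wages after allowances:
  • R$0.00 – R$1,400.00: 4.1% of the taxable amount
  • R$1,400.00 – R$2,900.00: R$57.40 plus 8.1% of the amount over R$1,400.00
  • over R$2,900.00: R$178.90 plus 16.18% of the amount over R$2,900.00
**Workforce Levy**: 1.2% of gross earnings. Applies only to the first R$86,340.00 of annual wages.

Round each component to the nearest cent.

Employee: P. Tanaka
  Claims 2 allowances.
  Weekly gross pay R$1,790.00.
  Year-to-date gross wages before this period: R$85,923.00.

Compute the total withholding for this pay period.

Territorial Income Tax: taxable = R$1,790.00 − 2×R$220.00 = R$1,350.00
  4.1% × R$1,350.00 = R$55.35
Workforce Levy: cap R$86,340.00 − YTD R$85,923.00 = R$417.00 subject; 1.2% × R$417.00 = R$5.00
Total: R$55.35 + R$5.00 = R$60.35

R$60.35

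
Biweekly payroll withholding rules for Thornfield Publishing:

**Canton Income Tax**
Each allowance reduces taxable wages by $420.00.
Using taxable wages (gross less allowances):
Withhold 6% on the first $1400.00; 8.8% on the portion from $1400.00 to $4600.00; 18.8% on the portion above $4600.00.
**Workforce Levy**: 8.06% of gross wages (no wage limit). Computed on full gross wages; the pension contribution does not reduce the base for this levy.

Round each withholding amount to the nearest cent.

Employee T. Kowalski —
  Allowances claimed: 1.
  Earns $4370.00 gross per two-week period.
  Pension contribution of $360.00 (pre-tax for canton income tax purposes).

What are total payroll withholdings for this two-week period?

$628.94

Canton Income Tax: taxable = $4370.00 − $360.00 − 1×$420.00 = $3590.00
  $84.00 + 8.8% × ($3590.00 − $1400.00) = $84.00 + 8.8% × $2190.00 = $276.72
Workforce Levy: 8.06% × $4370.00 = $352.22
Total: $276.72 + $352.22 = $628.94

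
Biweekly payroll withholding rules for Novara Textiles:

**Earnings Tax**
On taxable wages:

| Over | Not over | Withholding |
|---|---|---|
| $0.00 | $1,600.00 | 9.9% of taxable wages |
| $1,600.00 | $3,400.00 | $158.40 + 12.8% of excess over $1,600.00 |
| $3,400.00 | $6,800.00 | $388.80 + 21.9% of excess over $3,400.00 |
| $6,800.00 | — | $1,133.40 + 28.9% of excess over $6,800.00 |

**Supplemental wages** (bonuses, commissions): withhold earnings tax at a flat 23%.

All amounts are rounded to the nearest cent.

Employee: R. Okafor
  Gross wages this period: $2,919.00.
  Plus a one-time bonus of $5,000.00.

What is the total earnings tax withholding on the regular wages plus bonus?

$1,477.23

Earnings Tax: taxable = $2,919.00
  $158.40 + 12.8% × ($2,919.00 − $1,600.00) = $158.40 + 12.8% × $1,319.00 = $327.23
Supplemental (23% flat on bonus): 23% × $5,000.00 = $1,150.00
Total earnings tax: $327.23 + $1,150.00 = $1,477.23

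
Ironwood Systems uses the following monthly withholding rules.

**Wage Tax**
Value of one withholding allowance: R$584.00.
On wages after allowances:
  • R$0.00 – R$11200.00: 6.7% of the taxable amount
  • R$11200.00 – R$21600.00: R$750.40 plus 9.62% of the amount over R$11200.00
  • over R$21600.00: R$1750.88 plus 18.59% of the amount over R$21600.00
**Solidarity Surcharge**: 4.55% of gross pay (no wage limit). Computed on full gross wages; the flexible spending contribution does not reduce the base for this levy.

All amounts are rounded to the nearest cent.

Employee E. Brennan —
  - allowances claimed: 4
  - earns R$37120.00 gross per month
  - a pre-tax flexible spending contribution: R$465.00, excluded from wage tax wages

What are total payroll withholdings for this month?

Wage Tax: taxable = R$37120.00 − R$465.00 − 4×R$584.00 = R$34319.00
  R$1750.88 + 18.59% × (R$34319.00 − R$21600.00) = R$1750.88 + 18.59% × R$12719.00 = R$4115.34
Solidarity Surcharge: 4.55% × R$37120.00 = R$1688.96
Total: R$4115.34 + R$1688.96 = R$5804.30

R$5804.30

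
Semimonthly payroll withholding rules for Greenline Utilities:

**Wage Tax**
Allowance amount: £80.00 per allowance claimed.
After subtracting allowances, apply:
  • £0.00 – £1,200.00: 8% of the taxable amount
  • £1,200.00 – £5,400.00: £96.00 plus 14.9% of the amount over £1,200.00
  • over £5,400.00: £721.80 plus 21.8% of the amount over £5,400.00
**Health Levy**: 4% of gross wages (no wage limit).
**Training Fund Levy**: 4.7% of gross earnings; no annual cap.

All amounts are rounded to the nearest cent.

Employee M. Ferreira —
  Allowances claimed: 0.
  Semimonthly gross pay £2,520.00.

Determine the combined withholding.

Wage Tax: taxable = £2,520.00
  £96.00 + 14.9% × (£2,520.00 − £1,200.00) = £96.00 + 14.9% × £1,320.00 = £292.68
Health Levy: 4% × £2,520.00 = £100.80
Training Fund Levy: 4.7% × £2,520.00 = £118.44
Total: £292.68 + £100.80 + £118.44 = £511.92

£511.92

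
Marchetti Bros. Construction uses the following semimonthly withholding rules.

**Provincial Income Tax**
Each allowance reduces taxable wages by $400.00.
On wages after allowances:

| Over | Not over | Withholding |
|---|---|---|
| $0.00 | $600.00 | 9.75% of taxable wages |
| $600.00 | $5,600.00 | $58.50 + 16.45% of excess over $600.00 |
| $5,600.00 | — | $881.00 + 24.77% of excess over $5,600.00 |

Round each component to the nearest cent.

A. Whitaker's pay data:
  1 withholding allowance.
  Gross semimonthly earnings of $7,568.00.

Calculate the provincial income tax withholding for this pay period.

$1,269.39

Provincial Income Tax: taxable = $7,568.00 − 1×$400.00 = $7,168.00
  $881.00 + 24.77% × ($7,168.00 − $5,600.00) = $881.00 + 24.77% × $1,568.00 = $1,269.39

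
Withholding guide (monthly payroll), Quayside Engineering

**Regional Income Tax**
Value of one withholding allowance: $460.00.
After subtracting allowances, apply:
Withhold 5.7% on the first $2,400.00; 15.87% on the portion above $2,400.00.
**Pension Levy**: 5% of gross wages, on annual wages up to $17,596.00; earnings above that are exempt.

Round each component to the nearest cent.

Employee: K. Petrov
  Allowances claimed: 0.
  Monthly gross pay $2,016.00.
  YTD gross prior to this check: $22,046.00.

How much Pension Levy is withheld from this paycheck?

Pension Levy: YTD $22,046.00 ≥ cap $17,596.00 → $0.00

$0.00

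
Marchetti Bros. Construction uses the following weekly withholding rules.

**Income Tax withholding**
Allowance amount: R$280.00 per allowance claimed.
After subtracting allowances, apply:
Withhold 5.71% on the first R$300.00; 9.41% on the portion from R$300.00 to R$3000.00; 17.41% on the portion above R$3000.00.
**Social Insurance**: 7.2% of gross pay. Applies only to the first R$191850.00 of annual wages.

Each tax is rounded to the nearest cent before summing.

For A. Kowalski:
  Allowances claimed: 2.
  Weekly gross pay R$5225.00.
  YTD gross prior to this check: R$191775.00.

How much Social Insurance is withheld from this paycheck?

R$5.40

Social Insurance: cap R$191850.00 − YTD R$191775.00 = R$75.00 subject; 7.2% × R$75.00 = R$5.40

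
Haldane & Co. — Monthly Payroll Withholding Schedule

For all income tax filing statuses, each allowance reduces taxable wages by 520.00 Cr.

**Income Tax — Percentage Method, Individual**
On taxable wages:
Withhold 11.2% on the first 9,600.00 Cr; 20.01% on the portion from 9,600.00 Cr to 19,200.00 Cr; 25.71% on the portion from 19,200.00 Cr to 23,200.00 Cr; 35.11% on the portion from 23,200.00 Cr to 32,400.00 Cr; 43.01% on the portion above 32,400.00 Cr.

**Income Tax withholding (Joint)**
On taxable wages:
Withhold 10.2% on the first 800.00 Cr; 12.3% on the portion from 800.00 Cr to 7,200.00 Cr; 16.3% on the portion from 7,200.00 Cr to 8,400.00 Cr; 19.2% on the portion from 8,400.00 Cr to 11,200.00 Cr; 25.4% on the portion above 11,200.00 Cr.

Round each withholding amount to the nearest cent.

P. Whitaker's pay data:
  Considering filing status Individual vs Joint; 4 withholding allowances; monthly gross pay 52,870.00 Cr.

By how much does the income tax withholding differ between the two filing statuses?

Income Tax (Individual): taxable = 52,870.00 Cr − 4×520.00 Cr = 50,790.00 Cr
  7,254.68 Cr + 43.01% × (50,790.00 Cr − 32,400.00 Cr) = 7,254.68 Cr + 43.01% × 18,390.00 Cr = 15,164.22 Cr
Income Tax (Joint): taxable = 52,870.00 Cr − 4×520.00 Cr = 50,790.00 Cr
  1,602.00 Cr + 25.4% × (50,790.00 Cr − 11,200.00 Cr) = 1,602.00 Cr + 25.4% × 39,590.00 Cr = 11,657.86 Cr
Difference: |15,164.22 Cr − 11,657.86 Cr| = 3,506.36 Cr (higher under Individual)

3,506.36 Cr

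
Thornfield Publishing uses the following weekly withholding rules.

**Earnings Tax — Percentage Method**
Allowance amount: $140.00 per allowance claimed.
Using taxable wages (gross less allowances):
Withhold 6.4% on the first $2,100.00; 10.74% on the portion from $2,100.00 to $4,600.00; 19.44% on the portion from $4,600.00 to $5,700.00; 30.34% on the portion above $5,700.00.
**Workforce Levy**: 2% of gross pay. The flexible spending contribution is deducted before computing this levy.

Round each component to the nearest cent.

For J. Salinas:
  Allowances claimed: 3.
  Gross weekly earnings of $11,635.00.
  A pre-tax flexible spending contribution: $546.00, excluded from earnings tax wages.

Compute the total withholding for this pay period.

Earnings Tax: taxable = $11,635.00 − $546.00 − 3×$140.00 = $10,669.00
  $616.74 + 30.34% × ($10,669.00 − $5,700.00) = $616.74 + 30.34% × $4,969.00 = $2,124.33
Workforce Levy: 2% × $11,089.00 = $221.78
Total: $2,124.33 + $221.78 = $2,346.11

$2,346.11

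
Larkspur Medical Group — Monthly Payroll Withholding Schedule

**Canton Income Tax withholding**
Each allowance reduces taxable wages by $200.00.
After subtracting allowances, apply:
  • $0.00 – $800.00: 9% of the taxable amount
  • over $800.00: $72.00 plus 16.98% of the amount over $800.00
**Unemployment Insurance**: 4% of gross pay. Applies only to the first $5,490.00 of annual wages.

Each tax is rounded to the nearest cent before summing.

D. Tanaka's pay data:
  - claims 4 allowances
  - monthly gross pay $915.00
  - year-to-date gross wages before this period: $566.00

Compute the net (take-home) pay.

$868.05

Canton Income Tax: taxable = $915.00 − 4×$200.00 = $115.00
  9% × $115.00 = $10.35
Unemployment Insurance: 4% × $915.00 = $36.60
Total withheld: $10.35 + $36.60 = $46.95
Net pay: $915.00 − $46.95 = $868.05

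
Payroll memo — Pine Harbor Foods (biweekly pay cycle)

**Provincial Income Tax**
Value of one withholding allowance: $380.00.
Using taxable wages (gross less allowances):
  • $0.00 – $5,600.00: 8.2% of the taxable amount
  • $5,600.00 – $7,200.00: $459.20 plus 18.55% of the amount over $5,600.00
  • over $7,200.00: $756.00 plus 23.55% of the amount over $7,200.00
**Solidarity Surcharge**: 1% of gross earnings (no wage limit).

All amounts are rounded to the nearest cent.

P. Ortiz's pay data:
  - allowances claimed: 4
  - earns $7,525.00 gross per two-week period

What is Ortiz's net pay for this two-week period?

Provincial Income Tax: taxable = $7,525.00 − 4×$380.00 = $6,005.00
  $459.20 + 18.55% × ($6,005.00 − $5,600.00) = $459.20 + 18.55% × $405.00 = $534.33
Solidarity Surcharge: 1% × $7,525.00 = $75.25
Total withheld: $534.33 + $75.25 = $609.58
Net pay: $7,525.00 − $609.58 = $6,915.42

$6,915.42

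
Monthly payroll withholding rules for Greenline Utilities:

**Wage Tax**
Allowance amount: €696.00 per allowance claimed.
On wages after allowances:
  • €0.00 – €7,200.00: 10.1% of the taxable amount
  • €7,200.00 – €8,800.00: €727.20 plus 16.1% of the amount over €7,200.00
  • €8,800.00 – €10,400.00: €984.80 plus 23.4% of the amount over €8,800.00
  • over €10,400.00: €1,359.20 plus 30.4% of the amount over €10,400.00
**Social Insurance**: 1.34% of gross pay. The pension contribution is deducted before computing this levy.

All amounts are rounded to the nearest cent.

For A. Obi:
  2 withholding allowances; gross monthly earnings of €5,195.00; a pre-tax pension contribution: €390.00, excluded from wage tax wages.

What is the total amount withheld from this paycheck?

€409.10

Wage Tax: taxable = €5,195.00 − €390.00 − 2×€696.00 = €3,413.00
  10.1% × €3,413.00 = €344.71
Social Insurance: 1.34% × €4,805.00 = €64.39
Total: €344.71 + €64.39 = €409.10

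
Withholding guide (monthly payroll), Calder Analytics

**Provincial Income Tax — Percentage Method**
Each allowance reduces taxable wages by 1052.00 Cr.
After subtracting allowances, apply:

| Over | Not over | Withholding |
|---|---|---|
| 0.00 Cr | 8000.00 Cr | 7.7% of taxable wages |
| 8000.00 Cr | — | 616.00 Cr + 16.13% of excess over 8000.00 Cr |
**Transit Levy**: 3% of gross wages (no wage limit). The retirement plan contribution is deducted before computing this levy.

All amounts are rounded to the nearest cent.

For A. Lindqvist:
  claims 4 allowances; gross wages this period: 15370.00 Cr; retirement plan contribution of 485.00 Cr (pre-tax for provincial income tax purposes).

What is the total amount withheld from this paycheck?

Provincial Income Tax: taxable = 15370.00 Cr − 485.00 Cr − 4×1052.00 Cr = 10677.00 Cr
  616.00 Cr + 16.13% × (10677.00 Cr − 8000.00 Cr) = 616.00 Cr + 16.13% × 2677.00 Cr = 1047.80 Cr
Transit Levy: 3% × 14885.00 Cr = 446.55 Cr
Total: 1047.80 Cr + 446.55 Cr = 1494.35 Cr

1494.35 Cr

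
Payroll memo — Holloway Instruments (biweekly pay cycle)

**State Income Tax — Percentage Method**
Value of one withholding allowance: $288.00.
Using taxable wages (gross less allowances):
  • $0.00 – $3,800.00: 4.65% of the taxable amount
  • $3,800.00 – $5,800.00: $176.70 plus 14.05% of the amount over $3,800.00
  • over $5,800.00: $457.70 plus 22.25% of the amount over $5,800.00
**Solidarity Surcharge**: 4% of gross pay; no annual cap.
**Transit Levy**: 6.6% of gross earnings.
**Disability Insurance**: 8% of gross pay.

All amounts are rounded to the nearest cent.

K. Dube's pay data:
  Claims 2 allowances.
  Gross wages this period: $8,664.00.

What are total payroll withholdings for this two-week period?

State Income Tax: taxable = $8,664.00 − 2×$288.00 = $8,088.00
  $457.70 + 22.25% × ($8,088.00 − $5,800.00) = $457.70 + 22.25% × $2,288.00 = $966.78
Solidarity Surcharge: 4% × $8,664.00 = $346.56
Transit Levy: 6.6% × $8,664.00 = $571.82
Disability Insurance: 8% × $8,664.00 = $693.12
Total: $966.78 + $346.56 + $571.82 + $693.12 = $2,578.28

$2,578.28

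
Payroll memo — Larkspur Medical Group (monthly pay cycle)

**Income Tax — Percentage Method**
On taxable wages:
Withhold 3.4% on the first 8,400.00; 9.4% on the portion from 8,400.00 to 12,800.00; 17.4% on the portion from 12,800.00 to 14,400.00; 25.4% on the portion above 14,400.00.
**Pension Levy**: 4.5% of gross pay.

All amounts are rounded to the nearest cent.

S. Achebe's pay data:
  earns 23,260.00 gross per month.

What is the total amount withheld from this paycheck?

Income Tax: taxable = 23,260.00
  977.60 + 25.4% × (23,260.00 − 14,400.00) = 977.60 + 25.4% × 8,860.00 = 3,228.04
Pension Levy: 4.5% × 23,260.00 = 1,046.70
Total: 3,228.04 + 1,046.70 = 4,274.74

4,274.74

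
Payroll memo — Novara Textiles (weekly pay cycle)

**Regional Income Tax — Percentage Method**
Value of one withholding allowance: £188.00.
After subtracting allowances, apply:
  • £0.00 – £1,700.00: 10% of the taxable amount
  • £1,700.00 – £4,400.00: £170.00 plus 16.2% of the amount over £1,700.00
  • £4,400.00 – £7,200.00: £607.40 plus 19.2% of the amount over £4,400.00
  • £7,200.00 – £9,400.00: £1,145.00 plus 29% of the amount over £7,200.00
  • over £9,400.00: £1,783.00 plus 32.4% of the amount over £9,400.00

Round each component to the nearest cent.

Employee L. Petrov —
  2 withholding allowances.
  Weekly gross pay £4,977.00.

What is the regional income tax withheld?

Regional Income Tax: taxable = £4,977.00 − 2×£188.00 = £4,601.00
  £607.40 + 19.2% × (£4,601.00 − £4,400.00) = £607.40 + 19.2% × £201.00 = £645.99

£645.99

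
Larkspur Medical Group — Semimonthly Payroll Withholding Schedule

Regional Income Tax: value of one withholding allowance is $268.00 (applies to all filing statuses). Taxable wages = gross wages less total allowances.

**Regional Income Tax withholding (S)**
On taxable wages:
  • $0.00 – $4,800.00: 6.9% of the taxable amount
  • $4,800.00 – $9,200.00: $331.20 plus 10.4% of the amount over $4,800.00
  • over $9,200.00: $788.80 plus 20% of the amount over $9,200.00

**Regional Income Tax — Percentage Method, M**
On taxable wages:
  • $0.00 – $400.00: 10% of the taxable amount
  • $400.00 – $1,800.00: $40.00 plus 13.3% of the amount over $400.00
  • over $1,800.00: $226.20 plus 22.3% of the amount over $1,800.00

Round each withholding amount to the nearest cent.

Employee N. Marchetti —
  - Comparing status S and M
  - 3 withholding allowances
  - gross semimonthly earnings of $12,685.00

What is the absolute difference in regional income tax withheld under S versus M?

$1,149.26

Regional Income Tax (S): taxable = $12,685.00 − 3×$268.00 = $11,881.00
  $788.80 + 20% × ($11,881.00 − $9,200.00) = $788.80 + 20% × $2,681.00 = $1,325.00
Regional Income Tax (M): taxable = $12,685.00 − 3×$268.00 = $11,881.00
  $226.20 + 22.3% × ($11,881.00 − $1,800.00) = $226.20 + 22.3% × $10,081.00 = $2,474.26
Difference: |$1,325.00 − $2,474.26| = $1,149.26 (higher under M)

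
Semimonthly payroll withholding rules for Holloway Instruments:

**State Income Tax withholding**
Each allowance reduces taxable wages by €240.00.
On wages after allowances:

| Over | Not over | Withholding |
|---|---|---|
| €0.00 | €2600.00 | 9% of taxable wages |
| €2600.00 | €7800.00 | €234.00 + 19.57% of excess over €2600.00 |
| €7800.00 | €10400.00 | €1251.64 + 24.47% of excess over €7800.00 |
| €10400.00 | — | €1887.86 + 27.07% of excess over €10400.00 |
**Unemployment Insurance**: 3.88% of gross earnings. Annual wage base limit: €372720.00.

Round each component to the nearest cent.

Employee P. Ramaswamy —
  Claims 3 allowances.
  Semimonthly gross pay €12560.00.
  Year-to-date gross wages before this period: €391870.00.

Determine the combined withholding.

€2277.67

State Income Tax: taxable = €12560.00 − 3×€240.00 = €11840.00
  €1887.86 + 27.07% × (€11840.00 − €10400.00) = €1887.86 + 27.07% × €1440.00 = €2277.67
Unemployment Insurance: YTD €391870.00 ≥ cap €372720.00 → €0.00
Total: €2277.67 + €0.00 = €2277.67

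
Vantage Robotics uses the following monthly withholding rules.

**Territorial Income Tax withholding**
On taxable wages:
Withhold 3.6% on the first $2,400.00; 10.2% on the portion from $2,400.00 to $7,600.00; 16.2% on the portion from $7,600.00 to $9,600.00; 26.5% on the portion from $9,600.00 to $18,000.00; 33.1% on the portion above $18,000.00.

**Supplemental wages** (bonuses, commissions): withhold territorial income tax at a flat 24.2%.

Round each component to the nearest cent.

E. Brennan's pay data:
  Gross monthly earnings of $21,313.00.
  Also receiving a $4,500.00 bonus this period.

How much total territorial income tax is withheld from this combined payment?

$5,352.40

Territorial Income Tax: taxable = $21,313.00
  $3,166.80 + 33.1% × ($21,313.00 − $18,000.00) = $3,166.80 + 33.1% × $3,313.00 = $4,263.40
Supplemental (24.2% flat on bonus): 24.2% × $4,500.00 = $1,089.00
Total territorial income tax: $4,263.40 + $1,089.00 = $5,352.40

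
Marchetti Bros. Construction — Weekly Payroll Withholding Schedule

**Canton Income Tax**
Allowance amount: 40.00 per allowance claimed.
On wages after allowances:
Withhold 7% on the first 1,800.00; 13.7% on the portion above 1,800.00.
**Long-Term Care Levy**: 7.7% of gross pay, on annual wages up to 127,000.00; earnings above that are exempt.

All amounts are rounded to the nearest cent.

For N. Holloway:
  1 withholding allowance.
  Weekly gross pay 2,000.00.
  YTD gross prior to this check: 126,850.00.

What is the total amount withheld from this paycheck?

Canton Income Tax: taxable = 2,000.00 − 1×40.00 = 1,960.00
  126.00 + 13.7% × (1,960.00 − 1,800.00) = 126.00 + 13.7% × 160.00 = 147.92
Long-Term Care Levy: cap 127,000.00 − YTD 126,850.00 = 150.00 subject; 7.7% × 150.00 = 11.55
Total: 147.92 + 11.55 = 159.47

159.47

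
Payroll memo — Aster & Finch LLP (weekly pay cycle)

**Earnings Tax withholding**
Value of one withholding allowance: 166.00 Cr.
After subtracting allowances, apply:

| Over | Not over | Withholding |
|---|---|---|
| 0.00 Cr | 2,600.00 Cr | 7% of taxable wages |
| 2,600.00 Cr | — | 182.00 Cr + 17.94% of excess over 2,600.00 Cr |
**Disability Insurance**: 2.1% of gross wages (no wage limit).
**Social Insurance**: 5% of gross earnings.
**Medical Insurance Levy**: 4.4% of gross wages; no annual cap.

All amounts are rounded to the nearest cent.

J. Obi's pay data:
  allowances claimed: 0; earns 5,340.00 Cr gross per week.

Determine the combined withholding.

1,287.66 Cr

Earnings Tax: taxable = 5,340.00 Cr
  182.00 Cr + 17.94% × (5,340.00 Cr − 2,600.00 Cr) = 182.00 Cr + 17.94% × 2,740.00 Cr = 673.56 Cr
Disability Insurance: 2.1% × 5,340.00 Cr = 112.14 Cr
Social Insurance: 5% × 5,340.00 Cr = 267.00 Cr
Medical Insurance Levy: 4.4% × 5,340.00 Cr = 234.96 Cr
Total: 673.56 Cr + 112.14 Cr + 267.00 Cr + 234.96 Cr = 1,287.66 Cr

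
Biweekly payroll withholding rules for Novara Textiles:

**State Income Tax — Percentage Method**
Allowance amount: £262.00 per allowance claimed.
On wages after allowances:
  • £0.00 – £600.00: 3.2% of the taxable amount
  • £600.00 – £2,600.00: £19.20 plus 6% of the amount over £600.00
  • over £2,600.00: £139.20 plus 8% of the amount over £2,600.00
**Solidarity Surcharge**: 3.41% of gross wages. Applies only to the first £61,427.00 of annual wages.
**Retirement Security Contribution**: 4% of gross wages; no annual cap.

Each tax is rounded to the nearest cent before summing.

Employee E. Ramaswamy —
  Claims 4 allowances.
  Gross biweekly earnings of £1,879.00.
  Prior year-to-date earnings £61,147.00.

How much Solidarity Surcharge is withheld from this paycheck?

Solidarity Surcharge: cap £61,427.00 − YTD £61,147.00 = £280.00 subject; 3.41% × £280.00 = £9.55

£9.55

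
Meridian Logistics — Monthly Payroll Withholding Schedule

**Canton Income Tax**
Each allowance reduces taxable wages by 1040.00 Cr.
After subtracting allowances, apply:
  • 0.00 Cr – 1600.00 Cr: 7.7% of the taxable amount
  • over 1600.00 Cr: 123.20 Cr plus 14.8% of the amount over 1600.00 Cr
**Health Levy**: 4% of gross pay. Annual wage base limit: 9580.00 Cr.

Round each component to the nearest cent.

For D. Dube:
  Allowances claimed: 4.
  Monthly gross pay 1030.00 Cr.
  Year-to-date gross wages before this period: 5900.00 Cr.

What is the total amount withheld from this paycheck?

Canton Income Tax: taxable = 1030.00 Cr − 4×1040.00 Cr = -3130.00 Cr
  Taxable ≤ 0 → 0.00 Cr
Health Levy: 4% × 1030.00 Cr = 41.20 Cr
Total: 0.00 Cr + 41.20 Cr = 41.20 Cr

41.20 Cr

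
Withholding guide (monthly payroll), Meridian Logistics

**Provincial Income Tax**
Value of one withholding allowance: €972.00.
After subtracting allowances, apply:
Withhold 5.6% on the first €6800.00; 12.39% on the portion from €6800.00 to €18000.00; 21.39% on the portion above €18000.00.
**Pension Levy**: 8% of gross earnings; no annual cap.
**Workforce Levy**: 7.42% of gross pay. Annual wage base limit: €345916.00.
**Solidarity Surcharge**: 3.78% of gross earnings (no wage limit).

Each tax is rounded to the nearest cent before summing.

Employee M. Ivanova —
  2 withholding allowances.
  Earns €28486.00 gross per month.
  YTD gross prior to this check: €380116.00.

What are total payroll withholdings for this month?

Provincial Income Tax: taxable = €28486.00 − 2×€972.00 = €26542.00
  €1768.48 + 21.39% × (€26542.00 − €18000.00) = €1768.48 + 21.39% × €8542.00 = €3595.61
Pension Levy: 8% × €28486.00 = €2278.88
Workforce Levy: YTD €380116.00 ≥ cap €345916.00 → €0.00
Solidarity Surcharge: 3.78% × €28486.00 = €1076.77
Total: €3595.61 + €2278.88 + €0.00 + €1076.77 = €6951.26

€6951.26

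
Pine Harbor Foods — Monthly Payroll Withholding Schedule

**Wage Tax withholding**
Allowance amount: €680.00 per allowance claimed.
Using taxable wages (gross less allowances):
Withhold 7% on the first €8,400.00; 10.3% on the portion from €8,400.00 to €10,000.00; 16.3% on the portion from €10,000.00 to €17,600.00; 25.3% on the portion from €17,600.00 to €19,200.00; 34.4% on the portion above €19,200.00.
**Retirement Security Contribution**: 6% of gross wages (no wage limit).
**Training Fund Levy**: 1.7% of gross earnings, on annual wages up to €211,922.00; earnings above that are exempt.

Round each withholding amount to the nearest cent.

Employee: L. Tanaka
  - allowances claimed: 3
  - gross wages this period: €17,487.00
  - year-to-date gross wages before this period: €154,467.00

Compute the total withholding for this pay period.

Wage Tax: taxable = €17,487.00 − 3×€680.00 = €15,447.00
  €752.80 + 16.3% × (€15,447.00 − €10,000.00) = €752.80 + 16.3% × €5,447.00 = €1,640.66
Retirement Security Contribution: 6% × €17,487.00 = €1,049.22
Training Fund Levy: 1.7% × €17,487.00 = €297.28
Total: €1,640.66 + €1,049.22 + €297.28 = €2,987.16

€2,987.16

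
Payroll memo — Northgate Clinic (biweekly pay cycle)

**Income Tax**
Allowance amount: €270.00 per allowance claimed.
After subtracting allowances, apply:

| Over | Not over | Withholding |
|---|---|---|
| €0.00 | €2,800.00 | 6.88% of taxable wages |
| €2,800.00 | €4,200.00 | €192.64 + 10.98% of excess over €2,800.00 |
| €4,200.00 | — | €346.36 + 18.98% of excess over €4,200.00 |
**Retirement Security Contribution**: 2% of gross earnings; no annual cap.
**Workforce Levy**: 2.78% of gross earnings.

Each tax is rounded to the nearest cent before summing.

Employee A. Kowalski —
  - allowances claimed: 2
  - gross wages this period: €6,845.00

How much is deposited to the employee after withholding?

Income Tax: taxable = €6,845.00 − 2×€270.00 = €6,305.00
  €346.36 + 18.98% × (€6,305.00 − €4,200.00) = €346.36 + 18.98% × €2,105.00 = €745.89
Retirement Security Contribution: 2% × €6,845.00 = €136.90
Workforce Levy: 2.78% × €6,845.00 = €190.29
Total withheld: €745.89 + €136.90 + €190.29 = €1,073.08
Net pay: €6,845.00 − €1,073.08 = €5,771.92

€5,771.92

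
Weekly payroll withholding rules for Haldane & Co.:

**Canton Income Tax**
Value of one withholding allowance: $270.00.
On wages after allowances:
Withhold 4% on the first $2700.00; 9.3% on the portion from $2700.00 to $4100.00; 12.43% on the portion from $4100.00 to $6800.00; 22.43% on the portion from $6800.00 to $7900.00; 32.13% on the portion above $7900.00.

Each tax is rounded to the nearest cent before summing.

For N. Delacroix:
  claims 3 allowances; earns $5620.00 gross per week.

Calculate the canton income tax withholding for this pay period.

Canton Income Tax: taxable = $5620.00 − 3×$270.00 = $4810.00
  $238.20 + 12.43% × ($4810.00 − $4100.00) = $238.20 + 12.43% × $710.00 = $326.45

$326.45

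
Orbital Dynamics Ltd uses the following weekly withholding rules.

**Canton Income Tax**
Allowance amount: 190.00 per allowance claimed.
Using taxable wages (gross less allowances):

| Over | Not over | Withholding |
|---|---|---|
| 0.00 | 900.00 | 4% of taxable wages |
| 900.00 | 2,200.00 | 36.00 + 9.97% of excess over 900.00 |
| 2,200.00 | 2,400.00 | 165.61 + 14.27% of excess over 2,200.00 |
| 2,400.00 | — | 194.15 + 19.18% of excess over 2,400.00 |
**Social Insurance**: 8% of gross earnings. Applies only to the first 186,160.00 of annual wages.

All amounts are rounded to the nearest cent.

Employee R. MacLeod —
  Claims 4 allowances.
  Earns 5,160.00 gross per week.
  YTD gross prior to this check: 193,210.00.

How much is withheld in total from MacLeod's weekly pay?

Canton Income Tax: taxable = 5,160.00 − 4×190.00 = 4,400.00
  194.15 + 19.18% × (4,400.00 − 2,400.00) = 194.15 + 19.18% × 2,000.00 = 577.75
Social Insurance: YTD 193,210.00 ≥ cap 186,160.00 → 0.00
Total: 577.75 + 0.00 = 577.75

577.75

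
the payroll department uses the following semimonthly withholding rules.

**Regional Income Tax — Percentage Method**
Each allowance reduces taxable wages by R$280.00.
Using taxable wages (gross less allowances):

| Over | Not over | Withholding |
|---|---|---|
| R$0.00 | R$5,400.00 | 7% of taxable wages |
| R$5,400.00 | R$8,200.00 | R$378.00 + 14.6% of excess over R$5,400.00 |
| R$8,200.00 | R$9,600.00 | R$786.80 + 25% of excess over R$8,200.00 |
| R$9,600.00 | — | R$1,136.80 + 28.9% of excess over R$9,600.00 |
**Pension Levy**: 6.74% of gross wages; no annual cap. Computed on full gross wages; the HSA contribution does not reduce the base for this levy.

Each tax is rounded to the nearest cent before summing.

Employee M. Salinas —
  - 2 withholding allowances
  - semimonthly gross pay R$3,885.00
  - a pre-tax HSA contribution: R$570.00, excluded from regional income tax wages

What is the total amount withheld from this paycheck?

R$454.70

Regional Income Tax: taxable = R$3,885.00 − R$570.00 − 2×R$280.00 = R$2,755.00
  7% × R$2,755.00 = R$192.85
Pension Levy: 6.74% × R$3,885.00 = R$261.85
Total: R$192.85 + R$261.85 = R$454.70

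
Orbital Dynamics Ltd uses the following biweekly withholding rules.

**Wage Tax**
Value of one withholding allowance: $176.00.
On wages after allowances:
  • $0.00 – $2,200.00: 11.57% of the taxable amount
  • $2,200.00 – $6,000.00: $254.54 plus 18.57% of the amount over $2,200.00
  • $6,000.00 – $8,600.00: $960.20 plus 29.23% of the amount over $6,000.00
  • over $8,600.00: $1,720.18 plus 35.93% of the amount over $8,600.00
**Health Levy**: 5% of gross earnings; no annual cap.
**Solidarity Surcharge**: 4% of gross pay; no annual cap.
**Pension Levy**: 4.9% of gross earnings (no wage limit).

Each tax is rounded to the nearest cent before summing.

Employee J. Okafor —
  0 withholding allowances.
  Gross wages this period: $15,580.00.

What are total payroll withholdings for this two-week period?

$6,393.71

Wage Tax: taxable = $15,580.00
  $1,720.18 + 35.93% × ($15,580.00 − $8,600.00) = $1,720.18 + 35.93% × $6,980.00 = $4,228.09
Health Levy: 5% × $15,580.00 = $779.00
Solidarity Surcharge: 4% × $15,580.00 = $623.20
Pension Levy: 4.9% × $15,580.00 = $763.42
Total: $4,228.09 + $779.00 + $623.20 + $763.42 = $6,393.71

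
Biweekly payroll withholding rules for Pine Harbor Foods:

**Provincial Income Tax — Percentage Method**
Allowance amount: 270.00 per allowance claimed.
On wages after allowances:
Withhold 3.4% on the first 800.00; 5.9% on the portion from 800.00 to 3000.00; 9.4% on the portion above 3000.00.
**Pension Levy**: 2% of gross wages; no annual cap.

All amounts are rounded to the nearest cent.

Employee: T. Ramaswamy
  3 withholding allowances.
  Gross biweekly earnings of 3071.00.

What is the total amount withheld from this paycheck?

174.82

Provincial Income Tax: taxable = 3071.00 − 3×270.00 = 2261.00
  27.20 + 5.9% × (2261.00 − 800.00) = 27.20 + 5.9% × 1461.00 = 113.40
Pension Levy: 2% × 3071.00 = 61.42
Total: 113.40 + 61.42 = 174.82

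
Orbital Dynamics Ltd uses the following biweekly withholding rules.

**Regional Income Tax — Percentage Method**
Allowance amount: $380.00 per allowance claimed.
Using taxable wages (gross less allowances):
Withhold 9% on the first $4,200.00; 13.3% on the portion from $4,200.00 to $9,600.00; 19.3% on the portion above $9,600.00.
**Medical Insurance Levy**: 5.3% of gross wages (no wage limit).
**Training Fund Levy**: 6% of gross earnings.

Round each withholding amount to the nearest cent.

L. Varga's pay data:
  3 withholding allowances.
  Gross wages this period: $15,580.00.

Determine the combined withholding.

$3,790.86

Regional Income Tax: taxable = $15,580.00 − 3×$380.00 = $14,440.00
  $1,096.20 + 19.3% × ($14,440.00 − $9,600.00) = $1,096.20 + 19.3% × $4,840.00 = $2,030.32
Medical Insurance Levy: 5.3% × $15,580.00 = $825.74
Training Fund Levy: 6% × $15,580.00 = $934.80
Total: $2,030.32 + $825.74 + $934.80 = $3,790.86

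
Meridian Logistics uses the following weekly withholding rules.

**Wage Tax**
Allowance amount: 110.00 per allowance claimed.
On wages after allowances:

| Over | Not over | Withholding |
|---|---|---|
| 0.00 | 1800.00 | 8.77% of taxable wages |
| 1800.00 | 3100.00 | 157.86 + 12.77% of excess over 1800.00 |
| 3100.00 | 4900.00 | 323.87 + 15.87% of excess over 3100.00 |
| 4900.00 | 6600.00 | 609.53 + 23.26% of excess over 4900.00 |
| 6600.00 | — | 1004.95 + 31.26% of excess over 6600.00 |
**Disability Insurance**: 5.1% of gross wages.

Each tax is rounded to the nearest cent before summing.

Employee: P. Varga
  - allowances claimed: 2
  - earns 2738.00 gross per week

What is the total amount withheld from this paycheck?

389.19

Wage Tax: taxable = 2738.00 − 2×110.00 = 2518.00
  157.86 + 12.77% × (2518.00 − 1800.00) = 157.86 + 12.77% × 718.00 = 249.55
Disability Insurance: 5.1% × 2738.00 = 139.64
Total: 249.55 + 139.64 = 389.19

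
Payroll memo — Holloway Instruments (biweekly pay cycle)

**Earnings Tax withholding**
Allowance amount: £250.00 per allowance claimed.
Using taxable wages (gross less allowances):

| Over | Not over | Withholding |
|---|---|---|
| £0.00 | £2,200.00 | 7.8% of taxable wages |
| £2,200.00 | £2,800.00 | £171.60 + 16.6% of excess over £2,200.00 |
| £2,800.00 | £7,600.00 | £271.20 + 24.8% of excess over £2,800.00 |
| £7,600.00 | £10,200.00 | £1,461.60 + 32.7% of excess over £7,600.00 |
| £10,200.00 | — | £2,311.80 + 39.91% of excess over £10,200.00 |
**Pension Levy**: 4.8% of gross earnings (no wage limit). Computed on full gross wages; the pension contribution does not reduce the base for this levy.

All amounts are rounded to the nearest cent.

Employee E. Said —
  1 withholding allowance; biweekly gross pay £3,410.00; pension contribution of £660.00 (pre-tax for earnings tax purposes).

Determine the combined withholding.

Earnings Tax: taxable = £3,410.00 − £660.00 − 1×£250.00 = £2,500.00
  £171.60 + 16.6% × (£2,500.00 − £2,200.00) = £171.60 + 16.6% × £300.00 = £221.40
Pension Levy: 4.8% × £3,410.00 = £163.68
Total: £221.40 + £163.68 = £385.08

£385.08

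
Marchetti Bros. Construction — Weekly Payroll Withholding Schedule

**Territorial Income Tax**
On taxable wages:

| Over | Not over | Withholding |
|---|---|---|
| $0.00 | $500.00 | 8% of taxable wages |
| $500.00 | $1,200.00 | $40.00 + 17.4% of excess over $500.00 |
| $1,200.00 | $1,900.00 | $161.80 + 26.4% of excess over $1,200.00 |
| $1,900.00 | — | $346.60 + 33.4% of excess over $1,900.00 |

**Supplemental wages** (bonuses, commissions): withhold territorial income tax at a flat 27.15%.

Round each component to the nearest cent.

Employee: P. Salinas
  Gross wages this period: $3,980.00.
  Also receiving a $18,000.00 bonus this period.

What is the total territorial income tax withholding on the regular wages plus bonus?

$5,928.32

Territorial Income Tax: taxable = $3,980.00
  $346.60 + 33.4% × ($3,980.00 − $1,900.00) = $346.60 + 33.4% × $2,080.00 = $1,041.32
Supplemental (27.15% flat on bonus): 27.15% × $18,000.00 = $4,887.00
Total territorial income tax: $1,041.32 + $4,887.00 = $5,928.32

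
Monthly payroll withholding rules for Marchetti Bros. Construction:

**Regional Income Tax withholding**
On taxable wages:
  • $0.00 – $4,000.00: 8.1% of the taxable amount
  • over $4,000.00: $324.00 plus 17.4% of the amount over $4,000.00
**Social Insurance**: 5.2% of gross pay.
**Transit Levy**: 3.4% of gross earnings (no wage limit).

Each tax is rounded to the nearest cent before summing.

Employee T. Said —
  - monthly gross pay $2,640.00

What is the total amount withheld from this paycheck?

Regional Income Tax: taxable = $2,640.00
  8.1% × $2,640.00 = $213.84
Social Insurance: 5.2% × $2,640.00 = $137.28
Transit Levy: 3.4% × $2,640.00 = $89.76
Total: $213.84 + $137.28 + $89.76 = $440.88

$440.88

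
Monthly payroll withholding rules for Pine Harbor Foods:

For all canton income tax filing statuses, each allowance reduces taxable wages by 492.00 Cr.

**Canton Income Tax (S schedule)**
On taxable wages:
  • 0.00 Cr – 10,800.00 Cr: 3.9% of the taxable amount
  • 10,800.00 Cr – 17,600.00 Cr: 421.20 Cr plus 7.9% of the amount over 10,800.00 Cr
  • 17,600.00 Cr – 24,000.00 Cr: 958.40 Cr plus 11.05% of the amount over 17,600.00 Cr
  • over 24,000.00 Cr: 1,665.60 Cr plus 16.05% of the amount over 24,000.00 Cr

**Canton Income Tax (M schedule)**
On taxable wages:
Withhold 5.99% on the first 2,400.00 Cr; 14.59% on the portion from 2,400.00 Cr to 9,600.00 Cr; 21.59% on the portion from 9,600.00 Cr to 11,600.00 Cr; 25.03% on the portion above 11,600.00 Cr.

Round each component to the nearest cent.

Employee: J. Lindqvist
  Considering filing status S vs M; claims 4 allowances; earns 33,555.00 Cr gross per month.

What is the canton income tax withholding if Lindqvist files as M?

6,628.79 Cr

Canton Income Tax (M): taxable = 33,555.00 Cr − 4×492.00 Cr = 31,587.00 Cr
  1,626.04 Cr + 25.03% × (31,587.00 Cr − 11,600.00 Cr) = 1,626.04 Cr + 25.03% × 19,987.00 Cr = 6,628.79 Cr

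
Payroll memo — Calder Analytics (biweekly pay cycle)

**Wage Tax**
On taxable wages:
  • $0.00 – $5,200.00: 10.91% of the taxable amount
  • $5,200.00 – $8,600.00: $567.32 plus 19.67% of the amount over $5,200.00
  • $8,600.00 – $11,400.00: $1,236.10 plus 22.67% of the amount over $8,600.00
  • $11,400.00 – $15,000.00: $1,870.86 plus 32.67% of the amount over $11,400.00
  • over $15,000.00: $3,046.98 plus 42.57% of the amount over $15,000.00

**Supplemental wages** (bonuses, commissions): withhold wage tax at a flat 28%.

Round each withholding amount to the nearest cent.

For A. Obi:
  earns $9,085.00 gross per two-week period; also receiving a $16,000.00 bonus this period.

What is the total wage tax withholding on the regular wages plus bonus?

Wage Tax: taxable = $9,085.00
  $1,236.10 + 22.67% × ($9,085.00 − $8,600.00) = $1,236.10 + 22.67% × $485.00 = $1,346.05
Supplemental (28% flat on bonus): 28% × $16,000.00 = $4,480.00
Total wage tax: $1,346.05 + $4,480.00 = $5,826.05

$5,826.05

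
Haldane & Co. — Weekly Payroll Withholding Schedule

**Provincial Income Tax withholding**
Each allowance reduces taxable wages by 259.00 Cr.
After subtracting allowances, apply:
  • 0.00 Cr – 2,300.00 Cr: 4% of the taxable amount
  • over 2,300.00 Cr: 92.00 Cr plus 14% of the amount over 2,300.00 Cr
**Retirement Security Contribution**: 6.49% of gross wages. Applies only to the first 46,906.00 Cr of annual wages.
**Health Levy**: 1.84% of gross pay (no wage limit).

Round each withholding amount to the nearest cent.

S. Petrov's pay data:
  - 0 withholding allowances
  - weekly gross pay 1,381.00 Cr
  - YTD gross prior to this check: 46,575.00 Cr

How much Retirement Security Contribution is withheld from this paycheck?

21.48 Cr

Retirement Security Contribution: cap 46,906.00 Cr − YTD 46,575.00 Cr = 331.00 Cr subject; 6.49% × 331.00 Cr = 21.48 Cr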